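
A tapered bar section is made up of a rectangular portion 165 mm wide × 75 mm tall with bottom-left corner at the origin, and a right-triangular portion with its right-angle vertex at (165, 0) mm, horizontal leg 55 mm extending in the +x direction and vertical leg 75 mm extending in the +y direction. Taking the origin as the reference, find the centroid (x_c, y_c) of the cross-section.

rectangular portion: A = 165 × 75 = 12375.00, centroid at (82.50, 37.50).
triangular portion: A = ½·55·75 = 2062.50, centroid at (183.33, 25.00).
ΣA = 14437.50 mm²
ΣAx_c = (12375.00)(82.50) + (2062.50)(183.33) = 1399062.50 mm³
ΣAy_c = (12375.00)(37.50) + (2062.50)(25.00) = 515625.00 mm³
x_c = 1399062.50 / 14437.50 = 96.90 mm
y_c = 515625.00 / 14437.50 = 35.71 mm

x_c = 96.90 mm, y_c = 35.71 mm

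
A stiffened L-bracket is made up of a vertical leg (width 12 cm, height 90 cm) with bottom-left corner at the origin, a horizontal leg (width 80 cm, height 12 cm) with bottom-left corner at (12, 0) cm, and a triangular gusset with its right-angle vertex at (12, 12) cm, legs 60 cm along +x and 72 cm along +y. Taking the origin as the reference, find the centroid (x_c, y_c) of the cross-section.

x_c = 29.89 cm, y_c = 31.46 cm

vertical leg: A = 12 × 90 = 1080.00, centroid at (6.00, 45.00).
horizontal leg: A = 80 × 12 = 960.00, centroid at (52.00, 6.00).
gusset: A = ½·60·72 = 2160.00, centroid at (32.00, 36.00).
ΣA = 4200.00 cm²
ΣAx_c = (1080.00)(6.00) + (960.00)(52.00) + (2160.00)(32.00) = 125520.00 cm³
ΣAy_c = (1080.00)(45.00) + (960.00)(6.00) + (2160.00)(36.00) = 132120.00 cm³
x_c = 125520.00 / 4200.00 = 29.89 cm
y_c = 132120.00 / 4200.00 = 31.46 cm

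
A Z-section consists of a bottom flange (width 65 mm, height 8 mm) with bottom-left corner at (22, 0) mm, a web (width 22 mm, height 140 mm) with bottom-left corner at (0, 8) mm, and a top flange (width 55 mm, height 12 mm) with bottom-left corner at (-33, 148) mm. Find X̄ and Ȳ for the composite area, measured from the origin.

bottom flange: A = 65 × 8 = 520.00, centroid at (54.50, 4.00).
web: A = 22 × 140 = 3080.00, centroid at (11.00, 78.00).
top flange: A = 55 × 12 = 660.00, centroid at (-5.50, 154.00).
ΣA = 4260.00 mm²
ΣAX̄ = (520.00)(54.50) + (3080.00)(11.00) + (660.00)(-5.50) = 58590.00 mm³
ΣAȲ = (520.00)(4.00) + (3080.00)(78.00) + (660.00)(154.00) = 343960.00 mm³
X̄ = 58590.00 / 4260.00 = 13.75 mm
Ȳ = 343960.00 / 4260.00 = 80.74 mm

X̄ = 13.75 mm, Ȳ = 80.74 mm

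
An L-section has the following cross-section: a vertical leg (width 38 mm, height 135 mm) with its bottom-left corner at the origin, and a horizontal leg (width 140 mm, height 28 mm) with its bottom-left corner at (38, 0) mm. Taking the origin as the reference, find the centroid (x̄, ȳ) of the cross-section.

vertical leg: A = 38 × 135 = 5130.00, centroid at (19.00, 67.50).
horizontal leg: A = 140 × 28 = 3920.00, centroid at (108.00, 14.00).
ΣA = 9050.00 mm²
ΣAx̄ = (5130.00)(19.00) + (3920.00)(108.00) = 520830.00 mm³
ΣAȳ = (5130.00)(67.50) + (3920.00)(14.00) = 401155.00 mm³
x̄ = 520830.00 / 9050.00 = 57.55 mm
ȳ = 401155.00 / 9050.00 = 44.33 mm

x̄ = 57.55 mm, ȳ = 44.33 mm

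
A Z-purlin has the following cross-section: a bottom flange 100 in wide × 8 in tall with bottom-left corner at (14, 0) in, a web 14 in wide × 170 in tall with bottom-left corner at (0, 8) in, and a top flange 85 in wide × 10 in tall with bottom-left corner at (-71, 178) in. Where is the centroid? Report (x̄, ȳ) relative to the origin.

x̄ = 10.83 in, ȳ = 94.32 in

Part | A | x̄ᵢ | ȳᵢ | A·x̄ᵢ | A·ȳᵢ
bottom flange | 800.00 | 64.00 | 4.00 | 51200.00 | 3200.00
web | 2380.00 | 7.00 | 93.00 | 16660.00 | 221340.00
top flange | 850.00 | -28.50 | 183.00 | -24225.00 | 155550.00
Σ | 4030.00 |  |  | 43635.00 | 380090.00
x̄ = 43635.00 / 4030.00 = 10.83 in
ȳ = 380090.00 / 4030.00 = 94.32 in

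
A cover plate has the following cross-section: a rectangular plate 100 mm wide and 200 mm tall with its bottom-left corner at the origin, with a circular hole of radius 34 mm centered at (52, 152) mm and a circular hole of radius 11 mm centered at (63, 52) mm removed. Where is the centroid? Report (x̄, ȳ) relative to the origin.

plate: A = 100 × 200 = 20000.00, centroid at (50.00, 100.00).
hole 1: A = −π·34² = -3631.68, centroid at (52.00, 152.00).
hole 2: A = −π·11² = -380.13, centroid at (63.00, 52.00).
ΣA = 15988.19 mm², ΣAx̄ = 787204.22 mm³, ΣAȳ = 1428217.57 mm³.
x̄ = 787204.22/15988.19 = 49.24 mm; ȳ = 1428217.57/15988.19 = 89.33 mm.

x̄ = 49.24 mm, ȳ = 89.33 mm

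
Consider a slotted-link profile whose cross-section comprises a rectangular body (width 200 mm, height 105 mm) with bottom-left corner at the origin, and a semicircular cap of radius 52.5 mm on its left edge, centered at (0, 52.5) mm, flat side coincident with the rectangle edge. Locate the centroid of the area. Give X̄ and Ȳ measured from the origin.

rectangular body: A = 200 × 105 = 21000.00, centroid at (100.00, 52.50).
semicircular end: A = ½π·52.5² = 4329.51, centroid at (-22.28, 52.50).
ΣA = 25329.51 mm²
ΣAX̄ = (21000.00)(100.00) + (4329.51)(-22.28) = 2003531.25 mm³
ΣAȲ = (21000.00)(52.50) + (4329.51)(52.50) = 1329799.14 mm³
X̄ = 2003531.25 / 25329.51 = 79.10 mm
Ȳ = 1329799.14 / 25329.51 = 52.50 mm

X̄ = 79.10 mm, Ȳ = 52.50 mm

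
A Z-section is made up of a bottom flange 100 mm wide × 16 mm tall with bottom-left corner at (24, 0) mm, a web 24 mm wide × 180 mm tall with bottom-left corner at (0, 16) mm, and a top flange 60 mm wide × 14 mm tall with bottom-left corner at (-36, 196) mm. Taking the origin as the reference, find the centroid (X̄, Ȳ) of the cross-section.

X̄ = 24.44 mm, Ȳ = 94.86 mm

Part | A | x̄ᵢ | ȳᵢ | A·x̄ᵢ | A·ȳᵢ
bottom flange | 1600.00 | 74.00 | 8.00 | 118400.00 | 12800.00
web | 4320.00 | 12.00 | 106.00 | 51840.00 | 457920.00
top flange | 840.00 | -6.00 | 203.00 | -5040.00 | 170520.00
Σ | 6760.00 |  |  | 165200.00 | 641240.00
X̄ = 165200.00 / 6760.00 = 24.44 mm
Ȳ = 641240.00 / 6760.00 = 94.86 mm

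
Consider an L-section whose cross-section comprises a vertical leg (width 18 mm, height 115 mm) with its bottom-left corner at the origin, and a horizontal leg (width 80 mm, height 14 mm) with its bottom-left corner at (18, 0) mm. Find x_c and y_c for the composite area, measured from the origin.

vertical leg: A = 18 × 115 = 2070.00, centroid at (9.00, 57.50).
horizontal leg: A = 80 × 14 = 1120.00, centroid at (58.00, 7.00).
ΣA = 3190.00 mm²
ΣAx_c = (2070.00)(9.00) + (1120.00)(58.00) = 83590.00 mm³
ΣAy_c = (2070.00)(57.50) + (1120.00)(7.00) = 126865.00 mm³
x_c = 83590.00 / 3190.00 = 26.20 mm
y_c = 126865.00 / 3190.00 = 39.77 mm

x_c = 26.20 mm, y_c = 39.77 mm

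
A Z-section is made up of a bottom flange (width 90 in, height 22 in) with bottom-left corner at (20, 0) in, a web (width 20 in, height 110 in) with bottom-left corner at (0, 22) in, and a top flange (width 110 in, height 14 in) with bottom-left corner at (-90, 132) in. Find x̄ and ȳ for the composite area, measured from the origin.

x̄ = 16.92 in, ȳ = 70.85 in

bottom flange: A = 90 × 22 = 1980.00, centroid at (65.00, 11.00).
web: A = 20 × 110 = 2200.00, centroid at (10.00, 77.00).
top flange: A = 110 × 14 = 1540.00, centroid at (-35.00, 139.00).
ΣA = 5720.00 in², ΣAx̄ = 96800.00 in³, ΣAȳ = 405240.00 in³.
x̄ = 96800.00/5720.00 = 16.92 in; ȳ = 405240.00/5720.00 = 70.85 in.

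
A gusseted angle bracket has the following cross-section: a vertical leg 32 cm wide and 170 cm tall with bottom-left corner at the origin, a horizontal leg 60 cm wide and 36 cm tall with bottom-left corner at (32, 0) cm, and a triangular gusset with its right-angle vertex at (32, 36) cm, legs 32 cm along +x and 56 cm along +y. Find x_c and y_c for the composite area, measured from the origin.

x_c = 30.51 cm, y_c = 64.77 cm

Part | A | x̄ᵢ | ȳᵢ | A·x̄ᵢ | A·ȳᵢ
vertical leg | 5440.00 | 16.00 | 85.00 | 87040.00 | 462400.00
horizontal leg | 2160.00 | 62.00 | 18.00 | 133920.00 | 38880.00
gusset | 896.00 | 42.67 | 54.67 | 38229.33 | 48981.33
Σ | 8496.00 |  |  | 259189.33 | 550261.33
x_c = 259189.33 / 8496.00 = 30.51 cm
y_c = 550261.33 / 8496.00 = 64.77 cm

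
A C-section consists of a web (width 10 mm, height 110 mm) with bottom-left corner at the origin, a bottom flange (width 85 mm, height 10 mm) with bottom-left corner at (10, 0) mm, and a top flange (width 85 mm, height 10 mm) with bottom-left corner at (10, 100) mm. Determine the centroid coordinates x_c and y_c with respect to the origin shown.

x_c = 33.84 mm, y_c = 55.00 mm

web: A = 10 × 110 = 1100.00, centroid at (5.00, 55.00).
bottom flange: A = 85 × 10 = 850.00, centroid at (52.50, 5.00).
top flange: A = 85 × 10 = 850.00, centroid at (52.50, 105.00).
ΣA = 2800.00 mm²
ΣAx_c = (1100.00)(5.00) + (850.00)(52.50) + (850.00)(52.50) = 94750.00 mm³
ΣAy_c = (1100.00)(55.00) + (850.00)(5.00) + (850.00)(105.00) = 154000.00 mm³
x_c = 94750.00 / 2800.00 = 33.84 mm
y_c = 154000.00 / 2800.00 = 55.00 mm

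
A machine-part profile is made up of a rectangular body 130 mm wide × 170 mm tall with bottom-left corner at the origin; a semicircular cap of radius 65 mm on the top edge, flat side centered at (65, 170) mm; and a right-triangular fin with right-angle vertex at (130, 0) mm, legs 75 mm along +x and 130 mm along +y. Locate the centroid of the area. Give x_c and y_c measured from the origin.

Part | A | x̄ᵢ | ȳᵢ | A·x̄ᵢ | A·ȳᵢ
rectangular body | 22100.00 | 65.00 | 85.00 | 1436500.00 | 1878500.00
semicircular top | 6636.61 | 65.00 | 197.59 | 431379.94 | 1311307.80
triangular fin | 4875.00 | 155.00 | 43.33 | 755625.00 | 211250.00
Σ | 33611.61 |  |  | 2623504.94 | 3401057.80
x_c = 2623504.94 / 33611.61 = 78.05 mm
y_c = 3401057.80 / 33611.61 = 101.19 mm

x_c = 78.05 mm, y_c = 101.19 mm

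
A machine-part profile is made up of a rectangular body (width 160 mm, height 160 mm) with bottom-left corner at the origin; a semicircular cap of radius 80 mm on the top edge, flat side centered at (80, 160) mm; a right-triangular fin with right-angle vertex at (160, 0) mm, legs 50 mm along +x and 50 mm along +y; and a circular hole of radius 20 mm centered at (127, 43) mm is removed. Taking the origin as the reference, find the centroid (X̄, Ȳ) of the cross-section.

rectangular body: A = 160 × 160 = 25600.00, centroid at (80.00, 80.00).
semicircular top: A = ½π·80² = 10053.10, centroid at (80.00, 193.95).
triangular fin: A = ½·50·50 = 1250.00, centroid at (176.67, 16.67).
hole: A = −π·20² = -1256.64, centroid at (127.00, 43.00).
ΣA = 35646.46 mm², ΣAX̄ = 2913488.15 mm³, ΣAȲ = 3964626.71 mm³.
X̄ = 2913488.15/35646.46 = 81.73 mm; Ȳ = 3964626.71/35646.46 = 111.22 mm.

X̄ = 81.73 mm, Ȳ = 111.22 mm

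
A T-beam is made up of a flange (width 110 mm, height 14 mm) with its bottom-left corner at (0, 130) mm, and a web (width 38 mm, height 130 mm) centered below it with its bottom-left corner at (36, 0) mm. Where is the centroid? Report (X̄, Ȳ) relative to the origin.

X̄ = 55.00 mm, Ȳ = 82.11 mm

Part | A | x̄ᵢ | ȳᵢ | A·x̄ᵢ | A·ȳᵢ
web | 4940.00 | 55.00 | 65.00 | 271700.00 | 321100.00
flange | 1540.00 | 55.00 | 137.00 | 84700.00 | 210980.00
Σ | 6480.00 |  |  | 356400.00 | 532080.00
X̄ = 356400.00 / 6480.00 = 55.00 mm
Ȳ = 532080.00 / 6480.00 = 82.11 mm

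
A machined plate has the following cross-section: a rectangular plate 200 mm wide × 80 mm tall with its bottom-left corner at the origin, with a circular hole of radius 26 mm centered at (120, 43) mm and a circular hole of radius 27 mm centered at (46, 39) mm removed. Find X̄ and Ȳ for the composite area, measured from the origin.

plate: A = 200 × 80 = 16000.00, centroid at (100.00, 40.00).
hole 1: A = −π·26² = -2123.72, centroid at (120.00, 43.00).
hole 2: A = −π·27² = -2290.22, centroid at (46.00, 39.00).
ΣA = 11586.06 mm², ΣAX̄ = 1239803.84 mm³, ΣAȲ = 459361.56 mm³.
X̄ = 1239803.84/11586.06 = 107.01 mm; Ȳ = 459361.56/11586.06 = 39.65 mm.

X̄ = 107.01 mm, Ȳ = 39.65 mm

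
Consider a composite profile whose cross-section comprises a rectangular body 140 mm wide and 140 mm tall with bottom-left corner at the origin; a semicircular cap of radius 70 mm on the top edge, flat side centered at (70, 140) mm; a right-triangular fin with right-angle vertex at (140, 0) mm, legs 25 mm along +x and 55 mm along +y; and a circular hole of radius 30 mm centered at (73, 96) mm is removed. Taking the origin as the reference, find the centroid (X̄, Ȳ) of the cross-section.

rectangular body: A = 140 × 140 = 19600.00, centroid at (70.00, 70.00).
semicircular top: A = ½π·70² = 7696.90, centroid at (70.00, 169.71).
triangular fin: A = ½·25·55 = 687.50, centroid at (148.33, 18.33).
hole: A = −π·30² = -2827.43, centroid at (73.00, 96.00).
ΣA = 25156.97 mm², ΣAX̄ = 1806359.67 mm³, ΣAȲ = 2419403.51 mm³.
X̄ = 1806359.67/25156.97 = 71.80 mm; Ȳ = 2419403.51/25156.97 = 96.17 mm.

X̄ = 71.80 mm, Ȳ = 96.17 mm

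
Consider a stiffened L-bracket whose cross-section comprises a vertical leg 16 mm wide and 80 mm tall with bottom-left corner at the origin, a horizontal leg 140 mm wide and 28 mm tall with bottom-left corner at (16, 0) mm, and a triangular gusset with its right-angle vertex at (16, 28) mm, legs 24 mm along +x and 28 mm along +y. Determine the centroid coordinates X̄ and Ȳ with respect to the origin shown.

vertical leg: A = 16 × 80 = 1280.00, centroid at (8.00, 40.00).
horizontal leg: A = 140 × 28 = 3920.00, centroid at (86.00, 14.00).
gusset: A = ½·24·28 = 336.00, centroid at (24.00, 37.33).
ΣA = 5536.00 mm², ΣAX̄ = 355424.00 mm³, ΣAȲ = 118624.00 mm³.
X̄ = 355424.00/5536.00 = 64.20 mm; Ȳ = 118624.00/5536.00 = 21.43 mm.

X̄ = 64.20 mm, Ȳ = 21.43 mm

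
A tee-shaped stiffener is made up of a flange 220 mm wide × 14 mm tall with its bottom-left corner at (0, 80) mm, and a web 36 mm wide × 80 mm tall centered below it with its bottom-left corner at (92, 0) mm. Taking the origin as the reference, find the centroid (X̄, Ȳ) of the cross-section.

Part | A | x̄ᵢ | ȳᵢ | A·x̄ᵢ | A·ȳᵢ
web | 2880.00 | 110.00 | 40.00 | 316800.00 | 115200.00
flange | 3080.00 | 110.00 | 87.00 | 338800.00 | 267960.00
Σ | 5960.00 |  |  | 655600.00 | 383160.00
X̄ = 655600.00 / 5960.00 = 110.00 mm
Ȳ = 383160.00 / 5960.00 = 64.29 mm

X̄ = 110.00 mm, Ȳ = 64.29 mm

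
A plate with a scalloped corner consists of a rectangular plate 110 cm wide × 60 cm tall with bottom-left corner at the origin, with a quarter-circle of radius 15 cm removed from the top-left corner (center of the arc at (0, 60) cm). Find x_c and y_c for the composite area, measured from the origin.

Part | A | x̄ᵢ | ȳᵢ | A·x̄ᵢ | A·ȳᵢ
plate | 6600.00 | 55.00 | 30.00 | 363000.00 | 198000.00
removed quarter-circle | -176.71 | 6.37 | 53.63 | -1125.00 | -9477.88
Σ | 6423.29 |  |  | 361875.00 | 188522.12
x_c = 361875.00 / 6423.29 = 56.34 cm
y_c = 188522.12 / 6423.29 = 29.35 cm

x_c = 56.34 cm, y_c = 29.35 cm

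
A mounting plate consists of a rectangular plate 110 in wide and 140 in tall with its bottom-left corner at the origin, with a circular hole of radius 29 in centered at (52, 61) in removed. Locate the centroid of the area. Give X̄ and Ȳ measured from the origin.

X̄ = 55.62 in, Ȳ = 71.86 in

plate: A = 110 × 140 = 15400.00, centroid at (55.00, 70.00).
hole: A = −π·29² = -2642.08, centroid at (52.00, 61.00).
ΣA = 12757.92 in², ΣAX̄ = 709611.87 in³, ΣAȲ = 916833.16 in³.
X̄ = 709611.87/12757.92 = 55.62 in; Ȳ = 916833.16/12757.92 = 71.86 in.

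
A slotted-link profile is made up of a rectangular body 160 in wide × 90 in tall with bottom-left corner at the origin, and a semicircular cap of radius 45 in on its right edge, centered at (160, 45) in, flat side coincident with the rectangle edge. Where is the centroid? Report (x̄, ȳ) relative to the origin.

x̄ = 97.93 in, ȳ = 45.00 in

rectangular body: A = 160 × 90 = 14400.00, centroid at (80.00, 45.00).
semicircular end: A = ½π·45² = 3180.86, centroid at (179.10, 45.00).
ΣA = 17580.86 in², ΣAx̄ = 1721688.01 in³, ΣAȳ = 791138.82 in³.
x̄ = 1721688.01/17580.86 = 97.93 in; ȳ = 791138.82/17580.86 = 45.00 in.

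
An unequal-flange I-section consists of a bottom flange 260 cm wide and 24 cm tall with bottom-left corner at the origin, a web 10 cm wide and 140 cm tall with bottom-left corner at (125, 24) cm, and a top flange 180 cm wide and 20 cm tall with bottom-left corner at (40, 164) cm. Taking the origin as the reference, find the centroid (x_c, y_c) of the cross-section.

bottom flange: A = 260 × 24 = 6240.00, centroid at (130.00, 12.00).
web: A = 10 × 140 = 1400.00, centroid at (130.00, 94.00).
top flange: A = 180 × 20 = 3600.00, centroid at (130.00, 174.00).
ΣA = 11240.00 cm²
ΣAx_c = (6240.00)(130.00) + (1400.00)(130.00) + (3600.00)(130.00) = 1461200.00 cm³
ΣAy_c = (6240.00)(12.00) + (1400.00)(94.00) + (3600.00)(174.00) = 832880.00 cm³
x_c = 1461200.00 / 11240.00 = 130.00 cm
y_c = 832880.00 / 11240.00 = 74.10 cm

x_c = 130.00 cm, y_c = 74.10 cm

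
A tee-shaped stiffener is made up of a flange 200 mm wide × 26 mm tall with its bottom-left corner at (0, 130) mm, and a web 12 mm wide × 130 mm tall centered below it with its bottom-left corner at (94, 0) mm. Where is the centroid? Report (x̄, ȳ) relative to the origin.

x̄ = 100.00 mm, ȳ = 125.00 mm

Part | A | x̄ᵢ | ȳᵢ | A·x̄ᵢ | A·ȳᵢ
web | 1560.00 | 100.00 | 65.00 | 156000.00 | 101400.00
flange | 5200.00 | 100.00 | 143.00 | 520000.00 | 743600.00
Σ | 6760.00 |  |  | 676000.00 | 845000.00
x̄ = 676000.00 / 6760.00 = 100.00 mm
ȳ = 845000.00 / 6760.00 = 125.00 mm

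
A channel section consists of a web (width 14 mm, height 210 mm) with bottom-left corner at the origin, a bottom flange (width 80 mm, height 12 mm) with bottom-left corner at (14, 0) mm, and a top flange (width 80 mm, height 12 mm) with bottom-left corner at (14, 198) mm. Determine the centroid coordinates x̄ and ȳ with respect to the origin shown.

Part | A | x̄ᵢ | ȳᵢ | A·x̄ᵢ | A·ȳᵢ
web | 2940.00 | 7.00 | 105.00 | 20580.00 | 308700.00
bottom flange | 960.00 | 54.00 | 6.00 | 51840.00 | 5760.00
top flange | 960.00 | 54.00 | 204.00 | 51840.00 | 195840.00
Σ | 4860.00 |  |  | 124260.00 | 510300.00
x̄ = 124260.00 / 4860.00 = 25.57 mm
ȳ = 510300.00 / 4860.00 = 105.00 mm

x̄ = 25.57 mm, ȳ = 105.00 mm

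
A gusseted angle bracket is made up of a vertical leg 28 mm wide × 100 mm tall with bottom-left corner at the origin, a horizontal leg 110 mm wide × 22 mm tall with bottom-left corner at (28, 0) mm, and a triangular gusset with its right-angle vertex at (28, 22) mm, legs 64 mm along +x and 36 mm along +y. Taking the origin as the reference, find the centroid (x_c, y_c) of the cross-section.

vertical leg: A = 28 × 100 = 2800.00, centroid at (14.00, 50.00).
horizontal leg: A = 110 × 22 = 2420.00, centroid at (83.00, 11.00).
gusset: A = ½·64·36 = 1152.00, centroid at (49.33, 34.00).
ΣA = 6372.00 mm²
ΣAx_c = (2800.00)(14.00) + (2420.00)(83.00) + (1152.00)(49.33) = 296892.00 mm³
ΣAy_c = (2800.00)(50.00) + (2420.00)(11.00) + (1152.00)(34.00) = 205788.00 mm³
x_c = 296892.00 / 6372.00 = 46.59 mm
y_c = 205788.00 / 6372.00 = 32.30 mm

x_c = 46.59 mm, y_c = 32.30 mm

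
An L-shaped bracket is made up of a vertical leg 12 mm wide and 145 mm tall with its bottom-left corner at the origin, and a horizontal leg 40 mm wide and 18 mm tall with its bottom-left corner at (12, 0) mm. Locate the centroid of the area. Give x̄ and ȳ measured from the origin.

vertical leg: A = 12 × 145 = 1740.00, centroid at (6.00, 72.50).
horizontal leg: A = 40 × 18 = 720.00, centroid at (32.00, 9.00).
ΣA = 2460.00 mm²
ΣAx̄ = (1740.00)(6.00) + (720.00)(32.00) = 33480.00 mm³
ΣAȳ = (1740.00)(72.50) + (720.00)(9.00) = 132630.00 mm³
x̄ = 33480.00 / 2460.00 = 13.61 mm
ȳ = 132630.00 / 2460.00 = 53.91 mm

x̄ = 13.61 mm, ȳ = 53.91 mm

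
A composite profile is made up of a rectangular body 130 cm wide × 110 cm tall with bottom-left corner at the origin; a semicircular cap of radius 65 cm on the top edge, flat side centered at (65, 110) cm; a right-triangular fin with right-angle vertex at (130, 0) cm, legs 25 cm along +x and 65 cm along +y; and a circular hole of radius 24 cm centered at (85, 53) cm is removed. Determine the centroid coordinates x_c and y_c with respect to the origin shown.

Part | A | x̄ᵢ | ȳᵢ | A·x̄ᵢ | A·ȳᵢ
rectangular body | 14300.00 | 65.00 | 55.00 | 929500.00 | 786500.00
semicircular top | 6636.61 | 65.00 | 137.59 | 431379.94 | 913110.93
triangular fin | 812.50 | 138.33 | 21.67 | 112395.83 | 17604.17
hole | -1809.56 | 85.00 | 53.00 | -153812.38 | -95906.54
Σ | 19939.56 |  |  | 1319463.40 | 1621308.55
x_c = 1319463.40 / 19939.56 = 66.17 cm
y_c = 1621308.55 / 19939.56 = 81.31 cm

x_c = 66.17 cm, y_c = 81.31 cm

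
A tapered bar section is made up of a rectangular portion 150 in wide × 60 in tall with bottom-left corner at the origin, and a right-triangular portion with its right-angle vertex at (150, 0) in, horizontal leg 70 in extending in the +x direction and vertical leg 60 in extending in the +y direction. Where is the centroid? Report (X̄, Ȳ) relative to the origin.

X̄ = 93.60 in, Ȳ = 28.11 in

rectangular portion: A = 150 × 60 = 9000.00, centroid at (75.00, 30.00).
triangular portion: A = ½·70·60 = 2100.00, centroid at (173.33, 20.00).
ΣA = 11100.00 in², ΣAX̄ = 1039000.00 in³, ΣAȲ = 312000.00 in³.
X̄ = 1039000.00/11100.00 = 93.60 in; Ȳ = 312000.00/11100.00 = 28.11 in.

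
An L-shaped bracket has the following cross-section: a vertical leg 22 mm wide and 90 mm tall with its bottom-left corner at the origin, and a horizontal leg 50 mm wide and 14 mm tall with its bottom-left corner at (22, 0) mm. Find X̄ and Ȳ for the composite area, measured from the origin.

Part | A | x̄ᵢ | ȳᵢ | A·x̄ᵢ | A·ȳᵢ
vertical leg | 1980.00 | 11.00 | 45.00 | 21780.00 | 89100.00
horizontal leg | 700.00 | 47.00 | 7.00 | 32900.00 | 4900.00
Σ | 2680.00 |  |  | 54680.00 | 94000.00
X̄ = 54680.00 / 2680.00 = 20.40 mm
Ȳ = 94000.00 / 2680.00 = 35.07 mm

X̄ = 20.40 mm, Ȳ = 35.07 mm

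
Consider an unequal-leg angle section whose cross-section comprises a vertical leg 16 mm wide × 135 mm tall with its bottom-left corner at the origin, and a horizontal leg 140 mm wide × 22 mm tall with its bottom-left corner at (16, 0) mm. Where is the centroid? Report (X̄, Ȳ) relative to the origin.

X̄ = 53.85 mm, Ȳ = 34.29 mm

vertical leg: A = 16 × 135 = 2160.00, centroid at (8.00, 67.50).
horizontal leg: A = 140 × 22 = 3080.00, centroid at (86.00, 11.00).
ΣA = 5240.00 mm², ΣAX̄ = 282160.00 mm³, ΣAȲ = 179680.00 mm³.
X̄ = 282160.00/5240.00 = 53.85 mm; Ȳ = 179680.00/5240.00 = 34.29 mm.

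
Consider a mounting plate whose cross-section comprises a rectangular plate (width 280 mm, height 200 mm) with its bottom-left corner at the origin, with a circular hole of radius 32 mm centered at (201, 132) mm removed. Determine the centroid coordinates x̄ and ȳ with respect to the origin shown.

x̄ = 136.28 mm, ȳ = 98.05 mm

plate: A = 280 × 200 = 56000.00, centroid at (140.00, 100.00).
hole: A = −π·32² = -3216.99, centroid at (201.00, 132.00).
ΣA = 52783.01 mm², ΣAx̄ = 7193384.83 mm³, ΣAȳ = 5175357.20 mm³.
x̄ = 7193384.83/52783.01 = 136.28 mm; ȳ = 5175357.20/52783.01 = 98.05 mm.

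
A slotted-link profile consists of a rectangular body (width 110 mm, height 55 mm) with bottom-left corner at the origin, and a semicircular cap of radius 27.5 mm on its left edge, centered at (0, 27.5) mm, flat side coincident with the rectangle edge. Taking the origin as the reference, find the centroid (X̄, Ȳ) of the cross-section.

rectangular body: A = 110 × 55 = 6050.00, centroid at (55.00, 27.50).
semicircular end: A = ½π·27.5² = 1187.91, centroid at (-11.67, 27.50).
ΣA = 7237.91 mm², ΣAX̄ = 318885.42 mm³, ΣAȲ = 199042.65 mm³.
X̄ = 318885.42/7237.91 = 44.06 mm; Ȳ = 199042.65/7237.91 = 27.50 mm.

X̄ = 44.06 mm, Ȳ = 27.50 mm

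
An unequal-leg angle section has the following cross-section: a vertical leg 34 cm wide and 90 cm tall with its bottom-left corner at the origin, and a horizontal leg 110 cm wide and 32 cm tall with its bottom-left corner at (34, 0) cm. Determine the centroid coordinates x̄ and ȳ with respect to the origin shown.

Part | A | x̄ᵢ | ȳᵢ | A·x̄ᵢ | A·ȳᵢ
vertical leg | 3060.00 | 17.00 | 45.00 | 52020.00 | 137700.00
horizontal leg | 3520.00 | 89.00 | 16.00 | 313280.00 | 56320.00
Σ | 6580.00 |  |  | 365300.00 | 194020.00
x̄ = 365300.00 / 6580.00 = 55.52 cm
ȳ = 194020.00 / 6580.00 = 29.49 cm

x̄ = 55.52 cm, ȳ = 29.49 cm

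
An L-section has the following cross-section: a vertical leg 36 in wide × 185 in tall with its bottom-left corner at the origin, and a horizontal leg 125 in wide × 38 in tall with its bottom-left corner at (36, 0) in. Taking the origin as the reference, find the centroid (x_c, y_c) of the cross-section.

x_c = 51.51 in, y_c = 61.90 in

vertical leg: A = 36 × 185 = 6660.00, centroid at (18.00, 92.50).
horizontal leg: A = 125 × 38 = 4750.00, centroid at (98.50, 19.00).
ΣA = 11410.00 in²
ΣAx_c = (6660.00)(18.00) + (4750.00)(98.50) = 587755.00 in³
ΣAy_c = (6660.00)(92.50) + (4750.00)(19.00) = 706300.00 in³
x_c = 587755.00 / 11410.00 = 51.51 in
y_c = 706300.00 / 11410.00 = 61.90 in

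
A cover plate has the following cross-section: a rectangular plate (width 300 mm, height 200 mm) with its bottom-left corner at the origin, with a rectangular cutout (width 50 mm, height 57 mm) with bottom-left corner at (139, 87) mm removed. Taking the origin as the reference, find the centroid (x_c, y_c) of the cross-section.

x_c = 149.30 mm, y_c = 99.23 mm

plate: A = 300 × 200 = 60000.00, centroid at (150.00, 100.00).
hole: A = −(50 × 57) = -2850.00, centroid at (164.00, 115.50).
ΣA = 57150.00 mm²
ΣAx_c = (60000.00)(150.00) + (-2850.00)(164.00) = 8532600.00 mm³
ΣAy_c = (60000.00)(100.00) + (-2850.00)(115.50) = 5670825.00 mm³
x_c = 8532600.00 / 57150.00 = 149.30 mm
y_c = 5670825.00 / 57150.00 = 99.23 mm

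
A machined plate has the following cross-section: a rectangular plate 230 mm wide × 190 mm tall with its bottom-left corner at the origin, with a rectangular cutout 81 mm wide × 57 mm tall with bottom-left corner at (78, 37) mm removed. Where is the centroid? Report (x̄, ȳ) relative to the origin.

Part | A | x̄ᵢ | ȳᵢ | A·x̄ᵢ | A·ȳᵢ
plate | 43700.00 | 115.00 | 95.00 | 5025500.00 | 4151500.00
hole | -4617.00 | 118.50 | 65.50 | -547114.50 | -302413.50
Σ | 39083.00 |  |  | 4478385.50 | 3849086.50
x̄ = 4478385.50 / 39083.00 = 114.59 mm
ȳ = 3849086.50 / 39083.00 = 98.48 mm

x̄ = 114.59 mm, ȳ = 98.48 mm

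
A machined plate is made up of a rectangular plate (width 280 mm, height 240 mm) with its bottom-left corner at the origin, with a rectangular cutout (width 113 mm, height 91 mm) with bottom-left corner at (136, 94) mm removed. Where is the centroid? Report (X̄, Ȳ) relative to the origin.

X̄ = 130.52 mm, Ȳ = 116.48 mm

plate: A = 280 × 240 = 67200.00, centroid at (140.00, 120.00).
hole: A = −(113 × 91) = -10283.00, centroid at (192.50, 139.50).
ΣA = 56917.00 mm², ΣAX̄ = 7428522.50 mm³, ΣAȲ = 6629521.50 mm³.
X̄ = 7428522.50/56917.00 = 130.52 mm; Ȳ = 6629521.50/56917.00 = 116.48 mm.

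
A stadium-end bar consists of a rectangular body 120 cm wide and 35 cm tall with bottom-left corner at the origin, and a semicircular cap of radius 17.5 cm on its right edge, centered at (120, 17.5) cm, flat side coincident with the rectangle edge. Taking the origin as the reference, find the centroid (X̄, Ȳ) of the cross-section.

X̄ = 66.93 cm, Ȳ = 17.50 cm

rectangular body: A = 120 × 35 = 4200.00, centroid at (60.00, 17.50).
semicircular end: A = ½π·17.5² = 481.06, centroid at (127.43, 17.50).
ΣA = 4681.06 cm², ΣAX̄ = 313299.68 cm³, ΣAȲ = 81918.49 cm³.
X̄ = 313299.68/4681.06 = 66.93 cm; Ȳ = 81918.49/4681.06 = 17.50 cm.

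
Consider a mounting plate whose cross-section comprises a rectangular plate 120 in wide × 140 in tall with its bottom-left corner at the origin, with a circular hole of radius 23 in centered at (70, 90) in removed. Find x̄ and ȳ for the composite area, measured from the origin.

x̄ = 58.90 in, ȳ = 67.80 in

plate: A = 120 × 140 = 16800.00, centroid at (60.00, 70.00).
hole: A = −π·23² = -1661.90, centroid at (70.00, 90.00).
ΣA = 15138.10 in²
ΣAx̄ = (16800.00)(60.00) + (-1661.90)(70.00) = 891666.82 in³
ΣAȳ = (16800.00)(70.00) + (-1661.90)(90.00) = 1026428.77 in³
x̄ = 891666.82 / 15138.10 = 58.90 in
ȳ = 1026428.77 / 15138.10 = 67.80 in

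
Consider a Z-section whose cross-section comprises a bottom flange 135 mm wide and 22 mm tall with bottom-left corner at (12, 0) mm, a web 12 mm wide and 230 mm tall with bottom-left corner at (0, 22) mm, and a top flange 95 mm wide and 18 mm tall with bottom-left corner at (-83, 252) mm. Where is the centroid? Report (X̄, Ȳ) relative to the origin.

bottom flange: A = 135 × 22 = 2970.00, centroid at (79.50, 11.00).
web: A = 12 × 230 = 2760.00, centroid at (6.00, 137.00).
top flange: A = 95 × 18 = 1710.00, centroid at (-35.50, 261.00).
ΣA = 7440.00 mm², ΣAX̄ = 191970.00 mm³, ΣAȲ = 857100.00 mm³.
X̄ = 191970.00/7440.00 = 25.80 mm; Ȳ = 857100.00/7440.00 = 115.20 mm.

X̄ = 25.80 mm, Ȳ = 115.20 mm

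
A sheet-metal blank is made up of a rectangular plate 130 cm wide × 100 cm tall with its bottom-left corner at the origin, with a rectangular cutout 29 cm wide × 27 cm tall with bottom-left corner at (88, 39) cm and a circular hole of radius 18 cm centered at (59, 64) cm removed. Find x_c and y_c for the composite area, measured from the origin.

x_c = 62.92 cm, y_c = 48.55 cm

plate: A = 130 × 100 = 13000.00, centroid at (65.00, 50.00).
hole 1: A = −(29 × 27) = -783.00, centroid at (102.50, 52.50).
hole 2: A = −π·18² = -1017.88, centroid at (59.00, 64.00).
ΣA = 11199.12 cm², ΣAx_c = 704687.81 cm³, ΣAy_c = 543748.43 cm³.
x_c = 704687.81/11199.12 = 62.92 cm; y_c = 543748.43/11199.12 = 48.55 cm.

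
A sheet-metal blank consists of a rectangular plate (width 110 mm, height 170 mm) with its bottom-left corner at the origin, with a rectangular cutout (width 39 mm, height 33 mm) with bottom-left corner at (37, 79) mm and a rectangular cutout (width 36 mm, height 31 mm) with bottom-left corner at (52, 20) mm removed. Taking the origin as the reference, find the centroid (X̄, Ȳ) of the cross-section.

plate: A = 110 × 170 = 18700.00, centroid at (55.00, 85.00).
hole 1: A = −(39 × 33) = -1287.00, centroid at (56.50, 95.50).
hole 2: A = −(36 × 31) = -1116.00, centroid at (70.00, 35.50).
ΣA = 16297.00 mm², ΣAX̄ = 877664.50 mm³, ΣAȲ = 1426973.50 mm³.
X̄ = 877664.50/16297.00 = 53.85 mm; Ȳ = 1426973.50/16297.00 = 87.56 mm.

X̄ = 53.85 mm, Ȳ = 87.56 mm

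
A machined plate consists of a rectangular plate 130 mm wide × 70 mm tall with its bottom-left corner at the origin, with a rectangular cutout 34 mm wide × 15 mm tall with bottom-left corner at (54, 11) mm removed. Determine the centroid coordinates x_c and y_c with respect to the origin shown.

x_c = 64.64 mm, y_c = 35.98 mm

plate: A = 130 × 70 = 9100.00, centroid at (65.00, 35.00).
hole: A = −(34 × 15) = -510.00, centroid at (71.00, 18.50).
ΣA = 8590.00 mm², ΣAx_c = 555290.00 mm³, ΣAy_c = 309065.00 mm³.
x_c = 555290.00/8590.00 = 64.64 mm; y_c = 309065.00/8590.00 = 35.98 mm.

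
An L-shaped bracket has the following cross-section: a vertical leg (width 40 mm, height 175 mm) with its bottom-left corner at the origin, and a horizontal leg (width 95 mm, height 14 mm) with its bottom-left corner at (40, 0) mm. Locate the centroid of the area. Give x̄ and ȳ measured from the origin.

x̄ = 30.78 mm, ȳ = 74.65 mm

Part | A | x̄ᵢ | ȳᵢ | A·x̄ᵢ | A·ȳᵢ
vertical leg | 7000.00 | 20.00 | 87.50 | 140000.00 | 612500.00
horizontal leg | 1330.00 | 87.50 | 7.00 | 116375.00 | 9310.00
Σ | 8330.00 |  |  | 256375.00 | 621810.00
x̄ = 256375.00 / 8330.00 = 30.78 mm
ȳ = 621810.00 / 8330.00 = 74.65 mm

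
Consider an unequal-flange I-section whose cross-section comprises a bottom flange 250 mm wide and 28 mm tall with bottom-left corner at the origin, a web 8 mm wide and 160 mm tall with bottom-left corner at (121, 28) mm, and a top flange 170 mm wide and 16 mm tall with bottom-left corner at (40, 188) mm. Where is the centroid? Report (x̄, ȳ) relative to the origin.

bottom flange: A = 250 × 28 = 7000.00, centroid at (125.00, 14.00).
web: A = 8 × 160 = 1280.00, centroid at (125.00, 108.00).
top flange: A = 170 × 16 = 2720.00, centroid at (125.00, 196.00).
ΣA = 11000.00 mm²
ΣAx̄ = (7000.00)(125.00) + (1280.00)(125.00) + (2720.00)(125.00) = 1375000.00 mm³
ΣAȳ = (7000.00)(14.00) + (1280.00)(108.00) + (2720.00)(196.00) = 769360.00 mm³
x̄ = 1375000.00 / 11000.00 = 125.00 mm
ȳ = 769360.00 / 11000.00 = 69.94 mm

x̄ = 125.00 mm, ȳ = 69.94 mm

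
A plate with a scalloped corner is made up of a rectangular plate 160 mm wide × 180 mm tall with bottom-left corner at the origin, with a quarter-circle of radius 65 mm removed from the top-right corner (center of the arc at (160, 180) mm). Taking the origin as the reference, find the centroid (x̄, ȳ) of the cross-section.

plate: A = 160 × 180 = 28800.00, centroid at (80.00, 90.00).
removed quarter-circle: A = −¼π·65² = -3318.31, centroid at (132.41, 152.41).
ΣA = 25481.69 mm², ΣAx̄ = 1864612.51 mm³, ΣAȳ = 2086246.36 mm³.
x̄ = 1864612.51/25481.69 = 73.17 mm; ȳ = 2086246.36/25481.69 = 81.87 mm.

x̄ = 73.17 mm, ȳ = 81.87 mm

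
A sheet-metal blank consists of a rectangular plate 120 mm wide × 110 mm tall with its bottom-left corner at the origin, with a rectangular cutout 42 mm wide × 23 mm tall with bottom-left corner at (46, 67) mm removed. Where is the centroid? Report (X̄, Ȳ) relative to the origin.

plate: A = 120 × 110 = 13200.00, centroid at (60.00, 55.00).
hole: A = −(42 × 23) = -966.00, centroid at (67.00, 78.50).
ΣA = 12234.00 mm², ΣAX̄ = 727278.00 mm³, ΣAȲ = 650169.00 mm³.
X̄ = 727278.00/12234.00 = 59.45 mm; Ȳ = 650169.00/12234.00 = 53.14 mm.

X̄ = 59.45 mm, Ȳ = 53.14 mm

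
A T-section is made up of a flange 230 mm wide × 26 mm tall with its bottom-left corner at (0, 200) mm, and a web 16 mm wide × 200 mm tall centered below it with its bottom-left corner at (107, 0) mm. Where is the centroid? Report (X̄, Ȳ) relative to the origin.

web: A = 16 × 200 = 3200.00, centroid at (115.00, 100.00).
flange: A = 230 × 26 = 5980.00, centroid at (115.00, 213.00).
ΣA = 9180.00 mm², ΣAX̄ = 1055700.00 mm³, ΣAȲ = 1593740.00 mm³.
X̄ = 1055700.00/9180.00 = 115.00 mm; Ȳ = 1593740.00/9180.00 = 173.61 mm.

X̄ = 115.00 mm, Ȳ = 173.61 mm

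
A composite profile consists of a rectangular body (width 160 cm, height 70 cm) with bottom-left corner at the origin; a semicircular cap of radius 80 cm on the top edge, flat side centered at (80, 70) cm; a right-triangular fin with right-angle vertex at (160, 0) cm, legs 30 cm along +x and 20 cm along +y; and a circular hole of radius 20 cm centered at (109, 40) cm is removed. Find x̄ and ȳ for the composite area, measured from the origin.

rectangular body: A = 160 × 70 = 11200.00, centroid at (80.00, 35.00).
semicircular top: A = ½π·80² = 10053.10, centroid at (80.00, 103.95).
triangular fin: A = ½·30·20 = 300.00, centroid at (170.00, 6.67).
hole: A = −π·20² = -1256.64, centroid at (109.00, 40.00).
ΣA = 20296.46 cm², ΣAx̄ = 1614274.28 cm³, ΣAȳ = 1388784.61 cm³.
x̄ = 1614274.28/20296.46 = 79.53 cm; ȳ = 1388784.61/20296.46 = 68.42 cm.

x̄ = 79.53 cm, ȳ = 68.42 cm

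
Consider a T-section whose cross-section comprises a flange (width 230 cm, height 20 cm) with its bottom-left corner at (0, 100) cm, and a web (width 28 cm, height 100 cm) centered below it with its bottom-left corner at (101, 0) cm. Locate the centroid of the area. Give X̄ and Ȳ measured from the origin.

X̄ = 115.00 cm, Ȳ = 87.30 cm

web: A = 28 × 100 = 2800.00, centroid at (115.00, 50.00).
flange: A = 230 × 20 = 4600.00, centroid at (115.00, 110.00).
ΣA = 7400.00 cm²
ΣAX̄ = (2800.00)(115.00) + (4600.00)(115.00) = 851000.00 cm³
ΣAȲ = (2800.00)(50.00) + (4600.00)(110.00) = 646000.00 cm³
X̄ = 851000.00 / 7400.00 = 115.00 cm
Ȳ = 646000.00 / 7400.00 = 87.30 cm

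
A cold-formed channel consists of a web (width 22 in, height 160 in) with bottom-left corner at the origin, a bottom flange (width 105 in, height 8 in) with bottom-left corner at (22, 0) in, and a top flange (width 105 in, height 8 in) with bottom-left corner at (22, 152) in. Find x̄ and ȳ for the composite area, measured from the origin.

x̄ = 31.52 in, ȳ = 80.00 in

web: A = 22 × 160 = 3520.00, centroid at (11.00, 80.00).
bottom flange: A = 105 × 8 = 840.00, centroid at (74.50, 4.00).
top flange: A = 105 × 8 = 840.00, centroid at (74.50, 156.00).
ΣA = 5200.00 in², ΣAx̄ = 163880.00 in³, ΣAȳ = 416000.00 in³.
x̄ = 163880.00/5200.00 = 31.52 in; ȳ = 416000.00/5200.00 = 80.00 in.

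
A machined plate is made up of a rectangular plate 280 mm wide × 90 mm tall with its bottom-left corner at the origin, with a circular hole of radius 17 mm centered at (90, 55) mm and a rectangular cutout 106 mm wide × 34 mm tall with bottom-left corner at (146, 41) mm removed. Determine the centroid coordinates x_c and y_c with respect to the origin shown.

x_c = 131.92 mm, y_c = 42.30 mm

Part | A | x̄ᵢ | ȳᵢ | A·x̄ᵢ | A·ȳᵢ
plate | 25200.00 | 140.00 | 45.00 | 3528000.00 | 1134000.00
hole 1 | -907.92 | 90.00 | 55.00 | -81712.82 | -49935.62
hole 2 | -3604.00 | 199.00 | 58.00 | -717196.00 | -209032.00
Σ | 20688.08 |  |  | 2729091.18 | 875032.38
x_c = 2729091.18 / 20688.08 = 131.92 mm
y_c = 875032.38 / 20688.08 = 42.30 mm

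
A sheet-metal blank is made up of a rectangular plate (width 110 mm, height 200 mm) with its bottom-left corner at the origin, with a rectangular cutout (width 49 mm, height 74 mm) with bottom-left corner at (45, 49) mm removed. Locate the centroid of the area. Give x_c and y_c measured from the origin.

plate: A = 110 × 200 = 22000.00, centroid at (55.00, 100.00).
hole: A = −(49 × 74) = -3626.00, centroid at (69.50, 86.00).
ΣA = 18374.00 mm²
ΣAx_c = (22000.00)(55.00) + (-3626.00)(69.50) = 957993.00 mm³
ΣAy_c = (22000.00)(100.00) + (-3626.00)(86.00) = 1888164.00 mm³
x_c = 957993.00 / 18374.00 = 52.14 mm
y_c = 1888164.00 / 18374.00 = 102.76 mm

x_c = 52.14 mm, y_c = 102.76 mm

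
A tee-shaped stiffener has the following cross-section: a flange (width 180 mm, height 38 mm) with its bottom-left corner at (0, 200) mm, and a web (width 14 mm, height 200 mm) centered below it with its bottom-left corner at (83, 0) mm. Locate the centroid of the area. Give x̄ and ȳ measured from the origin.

x̄ = 90.00 mm, ȳ = 184.44 mm

web: A = 14 × 200 = 2800.00, centroid at (90.00, 100.00).
flange: A = 180 × 38 = 6840.00, centroid at (90.00, 219.00).
ΣA = 9640.00 mm²
ΣAx̄ = (2800.00)(90.00) + (6840.00)(90.00) = 867600.00 mm³
ΣAȳ = (2800.00)(100.00) + (6840.00)(219.00) = 1777960.00 mm³
x̄ = 867600.00 / 9640.00 = 90.00 mm
ȳ = 1777960.00 / 9640.00 = 184.44 mm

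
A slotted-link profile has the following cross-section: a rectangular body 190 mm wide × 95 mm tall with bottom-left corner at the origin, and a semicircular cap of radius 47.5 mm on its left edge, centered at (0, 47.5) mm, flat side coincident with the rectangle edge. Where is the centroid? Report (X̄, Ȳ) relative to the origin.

rectangular body: A = 190 × 95 = 18050.00, centroid at (95.00, 47.50).
semicircular end: A = ½π·47.5² = 3544.11, centroid at (-20.16, 47.50).
ΣA = 21594.11 mm²
ΣAX̄ = (18050.00)(95.00) + (3544.11)(-20.16) = 1643302.08 mm³
ΣAȲ = (18050.00)(47.50) + (3544.11)(47.50) = 1025720.19 mm³
X̄ = 1643302.08 / 21594.11 = 76.10 mm
Ȳ = 1025720.19 / 21594.11 = 47.50 mm

X̄ = 76.10 mm, Ȳ = 47.50 mm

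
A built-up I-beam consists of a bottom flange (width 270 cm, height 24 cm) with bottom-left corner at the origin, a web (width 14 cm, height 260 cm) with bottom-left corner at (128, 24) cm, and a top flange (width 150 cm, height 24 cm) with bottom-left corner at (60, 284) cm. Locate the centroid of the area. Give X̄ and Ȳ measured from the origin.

X̄ = 135.00 cm, Ȳ = 124.19 cm

bottom flange: A = 270 × 24 = 6480.00, centroid at (135.00, 12.00).
web: A = 14 × 260 = 3640.00, centroid at (135.00, 154.00).
top flange: A = 150 × 24 = 3600.00, centroid at (135.00, 296.00).
ΣA = 13720.00 cm²
ΣAX̄ = (6480.00)(135.00) + (3640.00)(135.00) + (3600.00)(135.00) = 1852200.00 cm³
ΣAȲ = (6480.00)(12.00) + (3640.00)(154.00) + (3600.00)(296.00) = 1703920.00 cm³
X̄ = 1852200.00 / 13720.00 = 135.00 cm
Ȳ = 1703920.00 / 13720.00 = 124.19 cm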